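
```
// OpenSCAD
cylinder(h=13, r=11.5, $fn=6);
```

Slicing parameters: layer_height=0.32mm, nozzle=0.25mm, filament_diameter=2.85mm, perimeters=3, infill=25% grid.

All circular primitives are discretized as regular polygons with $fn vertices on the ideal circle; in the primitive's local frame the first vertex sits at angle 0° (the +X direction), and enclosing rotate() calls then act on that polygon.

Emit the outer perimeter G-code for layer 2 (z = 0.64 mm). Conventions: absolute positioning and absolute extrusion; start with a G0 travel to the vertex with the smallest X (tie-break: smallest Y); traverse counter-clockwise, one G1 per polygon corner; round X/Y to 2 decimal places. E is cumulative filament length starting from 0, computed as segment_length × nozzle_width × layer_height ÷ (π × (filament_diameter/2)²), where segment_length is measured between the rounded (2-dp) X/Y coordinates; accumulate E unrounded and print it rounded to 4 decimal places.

G0 X-11.50 Y0.00 Z0.64
G1 X-5.75 Y-9.96 E0.1442
G1 X5.75 Y-9.96 E0.2884
G1 X11.50 Y0.00 E0.4327
G1 X5.75 Y9.96 E0.5769
G1 X-5.75 Y9.96 E0.7211
G1 X-11.50 Y0.00 E0.8653

At z = 0.64 mm: the r=11.5 cylinder contributes a regular 6-gon of circumradius 11.5. The outline is a single polygon with 6 vertices. Extrusion per mm of travel: 0.25 × 0.32 / (π × 1.425²) = 0.012540. Accumulating E over each segment gives final E = 0.8653.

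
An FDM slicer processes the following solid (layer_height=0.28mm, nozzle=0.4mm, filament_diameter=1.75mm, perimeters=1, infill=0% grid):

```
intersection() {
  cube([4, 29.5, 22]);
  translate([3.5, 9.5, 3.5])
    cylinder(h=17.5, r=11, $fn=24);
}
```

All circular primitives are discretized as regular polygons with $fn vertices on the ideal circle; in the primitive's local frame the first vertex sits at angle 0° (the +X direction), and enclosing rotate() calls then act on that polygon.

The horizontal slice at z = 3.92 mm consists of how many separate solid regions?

1

At z = 3.92 mm: the 4×29.5 cube contributes its full rectangle; the r=11 cylinder at (3.5, 9.5) contributes a regular 24-gon of circumradius 11; After intersecting: the r=11 cylinder at (3.5, 9.5) partially overlaps the 4×29.5 cube; clipping to the common part keeps 81.12 mm² — 1 connected region. The result has 1 disconnected region.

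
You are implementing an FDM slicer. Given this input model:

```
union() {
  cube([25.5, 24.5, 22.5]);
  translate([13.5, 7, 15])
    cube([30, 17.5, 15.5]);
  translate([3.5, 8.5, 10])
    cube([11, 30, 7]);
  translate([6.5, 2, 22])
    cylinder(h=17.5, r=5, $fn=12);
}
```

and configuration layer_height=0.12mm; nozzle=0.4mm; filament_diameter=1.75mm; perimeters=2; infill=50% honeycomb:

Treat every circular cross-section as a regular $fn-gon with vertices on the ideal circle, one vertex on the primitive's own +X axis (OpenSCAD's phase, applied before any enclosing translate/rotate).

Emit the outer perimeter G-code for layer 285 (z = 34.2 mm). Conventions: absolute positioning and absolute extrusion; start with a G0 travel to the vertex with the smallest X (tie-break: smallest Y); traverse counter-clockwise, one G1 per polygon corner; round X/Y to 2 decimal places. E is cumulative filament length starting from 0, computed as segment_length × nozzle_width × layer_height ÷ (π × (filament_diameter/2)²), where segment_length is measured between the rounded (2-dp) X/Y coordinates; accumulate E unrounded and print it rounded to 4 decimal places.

G0 X1.50 Y2.00 Z34.20
G1 X2.17 Y-0.50 E0.0517
G1 X4.00 Y-2.33 E0.1033
G1 X6.50 Y-3.00 E0.1549
G1 X9.00 Y-2.33 E0.2066
G1 X10.83 Y-0.50 E0.2582
G1 X11.50 Y2.00 E0.3099
G1 X10.83 Y4.50 E0.3615
G1 X9.00 Y6.33 E0.4132
G1 X6.50 Y7.00 E0.4648
G1 X4.00 Y6.33 E0.5165
G1 X2.17 Y4.50 E0.5681
G1 X1.50 Y2.00 E0.6198

At z = 34.2 mm: the cube is absent (z outside [0, 22.5]); the cube at (13.5, 7) does not reach this height (z outside [15, 30.5]); the cube at (3.5, 8.5) is not intersected at this z (z outside [10, 17]); the r=5 cylinder at (6.5, 2) contributes a regular 12-gon of circumradius 5; Merging all regions: only the r=5 cylinder at (6.5, 2) is present, so the union is just that shape — 1 connected region. The outline is a single polygon with 12 vertices. Extrusion per mm of travel: 0.4 × 0.12 / (π × 0.875²) = 0.019956. Accumulating E over each segment gives final E = 0.6198.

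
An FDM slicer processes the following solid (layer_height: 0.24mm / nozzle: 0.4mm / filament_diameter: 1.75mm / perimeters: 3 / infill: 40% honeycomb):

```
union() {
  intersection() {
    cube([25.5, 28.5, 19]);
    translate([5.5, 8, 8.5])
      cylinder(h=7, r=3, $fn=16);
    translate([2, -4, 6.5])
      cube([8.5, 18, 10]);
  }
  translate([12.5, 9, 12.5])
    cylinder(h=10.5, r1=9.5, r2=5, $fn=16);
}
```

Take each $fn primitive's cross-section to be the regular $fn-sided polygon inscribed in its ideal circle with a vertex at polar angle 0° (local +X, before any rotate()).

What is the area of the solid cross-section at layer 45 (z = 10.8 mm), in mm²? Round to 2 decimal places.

At z = 10.8 mm: the cube is present — its section is the full 25.5×28.5 rectangle (area 726.75 mm²); the r=3 cylinder at (5.5, 8) gives a regular 16-gon of circumradius 3 (constant along its height) (area = (16/2)·3.000²·sin(360°/16) = 27.55 mm²); the cube at (2, -4) (footprint 8.5×18) is included at this height (area 153.00 mm²); Taking the intersection: the r=3 cylinder at (5.5, 8) lies inside the 25.5×28.5 cube, so the common part is the r=3 cylinder at (5.5, 8) itself; the running intersection lies inside the 8.5×18 cube at (2, -4), so it is kept whole — area = 27.55 mm²; the cone at (12.5, 9) does not reach this height (z outside [12.5, 23]); Taking the union: only the result so far is present, so the union is just that shape — area = 27.55 mm². Overall, the cross-section is a single solid region. Net area = 27.55 mm².

27.55 mm²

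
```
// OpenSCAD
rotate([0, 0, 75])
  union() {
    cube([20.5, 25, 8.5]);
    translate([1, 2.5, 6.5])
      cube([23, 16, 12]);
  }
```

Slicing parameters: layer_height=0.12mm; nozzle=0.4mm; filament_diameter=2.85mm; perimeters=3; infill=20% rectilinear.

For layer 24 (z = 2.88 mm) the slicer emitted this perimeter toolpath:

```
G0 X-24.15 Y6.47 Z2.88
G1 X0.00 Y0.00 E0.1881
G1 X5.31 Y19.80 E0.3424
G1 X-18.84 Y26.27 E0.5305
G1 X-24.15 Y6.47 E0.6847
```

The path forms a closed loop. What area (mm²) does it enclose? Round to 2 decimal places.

Apply the shoelace formula to the sequence of (X, Y) vertices; enclosed area = 512.53 mm².

512.53 mm²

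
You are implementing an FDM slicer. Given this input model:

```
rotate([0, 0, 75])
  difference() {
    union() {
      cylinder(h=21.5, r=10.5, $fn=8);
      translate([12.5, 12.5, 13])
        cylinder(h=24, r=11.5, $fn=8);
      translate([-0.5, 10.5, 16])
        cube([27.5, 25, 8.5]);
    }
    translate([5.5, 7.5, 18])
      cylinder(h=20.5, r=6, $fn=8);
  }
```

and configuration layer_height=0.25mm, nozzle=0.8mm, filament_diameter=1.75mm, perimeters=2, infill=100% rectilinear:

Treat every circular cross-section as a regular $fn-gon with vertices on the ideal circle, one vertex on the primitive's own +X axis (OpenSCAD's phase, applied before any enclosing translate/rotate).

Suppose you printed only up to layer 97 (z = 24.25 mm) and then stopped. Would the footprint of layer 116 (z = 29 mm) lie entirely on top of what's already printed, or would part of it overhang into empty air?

Compare the two slices. At z = 24.25: the cylinder is absent (z outside [0, 21.5]); the r=11.5 cylinder at (12.5, 12.5) gives a regular 8-gon of circumradius 11.5 (constant along its height) (area = (8/2)·11.500²·sin(360°/8) = 374.06 mm²); the cube at (-0.5, 10.5) is present — its section is the full 27.5×25 rectangle (area 687.50 mm²); Taking the union: the regions partially overlap — summed areas 1061.56 mm² minus the doubly-counted overlap 231.37 mm² gives 830.19 mm² — area = 830.19 mm²; the r=6 cylinder at (5.5, 7.5) contributes a regular 8-gon of circumradius 6 (area = (8/2)·6.000²·sin(360°/8) = 101.82 mm²); Subtracting the remaining from the first: starting from that combined region (830.19 mm²), the r=6 cylinder at (5.5, 7.5) partially overlaps it — only the 71.75 mm² overlap (of its 101.82 mm²) is removed, clipping the outline — area = 758.44 mm²; (rotated 75° about Z; rotation is an isometry so areas/perimeters/island counts are preserved). At z = 29: the cylinder is not intersected at this z (z outside [0, 21.5]); the cylinder at (12.5, 12.5): section is a regular 8-gon, circumradius r=11.5 (area = (8/2)·11.500²·sin(360°/8) = 374.06 mm²); the cube at (-0.5, 10.5) is absent (z outside [16, 24.5]); Merging all regions: only the r=11.5 cylinder at (12.5, 12.5) is present, so the union is just that shape — area = 374.06 mm²; the r=6 cylinder at (5.5, 7.5) contributes a regular 8-gon of circumradius 6 (area = (8/2)·6.000²·sin(360°/8) = 101.82 mm²); Subtracting the remaining from the first: starting from the result so far (374.06 mm²), the r=6 cylinder at (5.5, 7.5) partially overlaps it — only the 71.04 mm² overlap (of its 101.82 mm²) is removed, clipping the outline — area = 303.02 mm²; (whole slice rotated 75° about Z — lengths, areas and connectivity unchanged). Checking containment: the cross-section at z = 29 is a subset of the cross-section at z = 24.25.

entirely on top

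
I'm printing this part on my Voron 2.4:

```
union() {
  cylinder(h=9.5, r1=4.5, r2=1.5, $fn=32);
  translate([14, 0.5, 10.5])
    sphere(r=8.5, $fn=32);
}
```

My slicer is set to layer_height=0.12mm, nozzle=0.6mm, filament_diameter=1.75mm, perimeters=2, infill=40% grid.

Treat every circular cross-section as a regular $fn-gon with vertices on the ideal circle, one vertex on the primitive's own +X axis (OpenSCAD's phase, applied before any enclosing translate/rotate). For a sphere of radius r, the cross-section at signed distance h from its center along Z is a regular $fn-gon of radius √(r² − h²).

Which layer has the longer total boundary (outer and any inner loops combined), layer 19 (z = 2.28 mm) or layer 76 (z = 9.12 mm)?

layer 76 (z = 9.12 mm)

Layer 19 (z = 2.28): the cone contributes a regular 32-gon of circumradius 3.780 (interpolated between r1=4.5 and r2=1.5 at t=0.240) (perimeter = 2·32·3.780·sin(180°/32) = 23.71 mm); the sphere at (14, 0.5): section is a regular 32-gon, circumradius = √(r²−h²) = √(8.5²−8.22²) = 2.164 (perimeter = 2·32·2.164·sin(180°/32) = 13.57 mm); Merging all regions: the 2 present regions are separate (no shared area or edge), so areas and boundary lengths simply add and each stays a separate island — boundary = 37.29 mm. So its perimeter = 37.29 mm. Layer 76 (z = 9.12): the cone contributes a regular 32-gon of circumradius 1.620 (interpolated between r1=4.5 and r2=1.5 at t=0.960) (perimeter = 2·32·1.620·sin(180°/32) = 10.16 mm); the sphere at (14, 0.5): section is a regular 32-gon, circumradius = √(r²−h²) = √(8.5²−1.38²) = 8.387 (perimeter = 2·32·8.387·sin(180°/32) = 52.61 mm); Combining (union): the 2 present regions are separate (no shared area or edge), so areas and boundary lengths simply add and each stays a separate island — boundary = 62.78 mm. So its perimeter = 62.78 mm. Layer 76 is larger (62.78 vs 37.29 mm).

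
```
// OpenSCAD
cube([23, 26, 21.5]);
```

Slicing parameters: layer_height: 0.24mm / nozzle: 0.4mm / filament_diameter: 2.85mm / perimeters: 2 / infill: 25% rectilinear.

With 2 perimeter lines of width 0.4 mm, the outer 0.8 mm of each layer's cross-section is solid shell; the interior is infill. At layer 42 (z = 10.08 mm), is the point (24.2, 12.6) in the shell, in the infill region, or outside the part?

outside

At z = 10.08 mm: the 23×26 cube contributes its full rectangle. Overall, the cross-section is a single solid region. The nearest boundary edge runs (23.00, 0.00)→(23.00, 26.00); distance from the point to it = 1.20 mm. The point is not inside any of the regions above, so it lies outside the cross-section (1.20 mm from the nearest boundary).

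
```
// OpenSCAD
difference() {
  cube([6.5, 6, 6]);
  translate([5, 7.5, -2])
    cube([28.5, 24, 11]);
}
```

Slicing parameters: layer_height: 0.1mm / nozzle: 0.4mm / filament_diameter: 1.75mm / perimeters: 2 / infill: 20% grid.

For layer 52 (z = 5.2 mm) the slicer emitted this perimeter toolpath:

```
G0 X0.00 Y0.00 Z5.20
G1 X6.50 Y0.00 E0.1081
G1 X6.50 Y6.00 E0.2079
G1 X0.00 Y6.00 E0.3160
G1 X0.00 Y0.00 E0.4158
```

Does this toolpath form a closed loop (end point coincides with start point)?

Start point (G0): (0.00, 0.00). End point (last G1): the path returns to the start — closed.

yes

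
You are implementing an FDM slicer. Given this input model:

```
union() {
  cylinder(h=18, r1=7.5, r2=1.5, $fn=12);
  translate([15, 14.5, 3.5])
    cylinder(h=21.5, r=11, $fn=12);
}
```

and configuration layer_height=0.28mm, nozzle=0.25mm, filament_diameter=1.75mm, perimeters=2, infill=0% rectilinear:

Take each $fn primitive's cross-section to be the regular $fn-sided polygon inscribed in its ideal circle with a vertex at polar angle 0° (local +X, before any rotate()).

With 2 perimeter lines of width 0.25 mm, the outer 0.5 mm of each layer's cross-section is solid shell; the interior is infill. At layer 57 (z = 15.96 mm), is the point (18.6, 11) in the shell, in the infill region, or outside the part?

infill

At z = 15.96 mm: the cone (r1=7.5→r2=1.5) has section circumradius 2.180 here — a regular 12-gon; the cylinder at (15, 14.5): section is a regular 12-gon, circumradius r=11; Merging all regions: the 2 present regions are separate (no shared area or edge), so areas and boundary lengths simply add and each stays a separate island — 2 connected regions. Overall, the cross-section has 2 separate islands. The nearest boundary edge runs (24.53, 9.00)→(20.50, 4.97); distance from the point to it = 5.60 mm. (Shell/infill is judged within the island containing the point — the largest one.) The point is inside the cross-section and 5.60 mm from the nearest boundary — more than the 0.5 mm shell width (2 × 0.25), so it's in the infill interior.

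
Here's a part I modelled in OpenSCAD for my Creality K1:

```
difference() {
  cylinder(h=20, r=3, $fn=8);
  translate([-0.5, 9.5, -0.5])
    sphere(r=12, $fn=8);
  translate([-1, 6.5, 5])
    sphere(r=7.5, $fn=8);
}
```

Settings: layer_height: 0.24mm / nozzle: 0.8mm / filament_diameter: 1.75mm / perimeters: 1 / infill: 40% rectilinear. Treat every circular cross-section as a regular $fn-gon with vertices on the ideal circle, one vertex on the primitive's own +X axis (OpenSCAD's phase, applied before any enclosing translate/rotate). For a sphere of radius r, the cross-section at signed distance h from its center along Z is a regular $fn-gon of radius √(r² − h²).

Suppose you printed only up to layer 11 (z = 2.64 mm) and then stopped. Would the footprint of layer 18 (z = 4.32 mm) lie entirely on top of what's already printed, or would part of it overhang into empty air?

Compare the two slices. At z = 2.64: the r=3 cylinder contributes a regular 8-gon of circumradius 3 (area = (8/2)·3.000²·sin(360°/8) = 25.46 mm²); the r=12 sphere at (-0.5, 9.5) contributes a regular 8-gon of circumradius √(12²−3.14²) = 11.582 (area = (8/2)·11.582²·sin(360°/8) = 379.41 mm²); the sphere at (-1, 6.5): section is a regular 8-gon, circumradius = √(r²−h²) = √(7.5²−2.36²) = 7.119 (area = (8/2)·7.119²·sin(360°/8) = 143.35 mm²); After the difference (first − rest): starting from the r=3 cylinder (25.46 mm²), the r=12 sphere at (-0.5, 9.5) partially overlaps it — only the 21.01 mm² overlap (of its 379.41 mm²) is removed, clipping the outline; the r=7.5 sphere at (-1, 6.5) misses the remaining region (no effect) — area = 4.44 mm². At z = 4.32: the r=3 cylinder contributes a regular 8-gon of circumradius 3 (area = (8/2)·3.000²·sin(360°/8) = 25.46 mm²); the r=12 sphere at (-0.5, 9.5) contributes a regular 8-gon of circumradius √(12²−4.82²) = 10.989 (area = (8/2)·10.989²·sin(360°/8) = 341.58 mm²); the r=7.5 sphere at (-1, 6.5) contributes a regular 8-gon of circumradius √(7.5²−0.68²) = 7.469 (area = (8/2)·7.469²·sin(360°/8) = 157.79 mm²); After the difference (first − rest): starting from the r=3 cylinder (25.46 mm²), the r=12 sphere at (-0.5, 9.5) partially overlaps it — only the 17.78 mm² overlap (of its 341.58 mm²) is removed, clipping the outline; the r=7.5 sphere at (-1, 6.5) misses the remaining region (no effect) — area = 7.67 mm². Checking containment: at z = 4.32 the cross-section extends beyond the z = 2.64 cross-section by about 3.23 mm².

part overhangs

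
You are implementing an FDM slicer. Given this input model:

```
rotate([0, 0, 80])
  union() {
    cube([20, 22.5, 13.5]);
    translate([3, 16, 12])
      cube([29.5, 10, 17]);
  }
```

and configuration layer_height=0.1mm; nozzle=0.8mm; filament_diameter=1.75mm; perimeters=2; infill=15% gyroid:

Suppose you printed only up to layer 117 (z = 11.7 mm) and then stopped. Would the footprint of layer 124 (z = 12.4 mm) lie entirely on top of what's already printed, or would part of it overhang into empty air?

Compare the two slices. At z = 11.7: the 20×22.5 cube contributes its full rectangle (area 450.00 mm²); the cube at (3, 16) is absent (z outside [12, 29]); Combining (union): only the 20×22.5 cube is present, so the union is just that shape — area = 450.00 mm²; (rotated 80° about Z; rotation is an isometry so areas/perimeters/island counts are preserved). At z = 12.4: the cube (footprint 20×22.5) is included at this height (area 450.00 mm²); the cube at (3, 16) is present — its section is the full 29.5×10 rectangle (area 295.00 mm²); Taking the union: the regions partially overlap — summed areas 745.00 mm² minus the doubly-counted overlap 110.50 mm² gives 634.50 mm² — area = 634.50 mm²; (rotated 80° about Z; rotation is an isometry so areas/perimeters/island counts are preserved). Checking containment: at z = 12.4 the cross-section extends beyond the z = 11.7 cross-section by about 184.50 mm².

part overhangs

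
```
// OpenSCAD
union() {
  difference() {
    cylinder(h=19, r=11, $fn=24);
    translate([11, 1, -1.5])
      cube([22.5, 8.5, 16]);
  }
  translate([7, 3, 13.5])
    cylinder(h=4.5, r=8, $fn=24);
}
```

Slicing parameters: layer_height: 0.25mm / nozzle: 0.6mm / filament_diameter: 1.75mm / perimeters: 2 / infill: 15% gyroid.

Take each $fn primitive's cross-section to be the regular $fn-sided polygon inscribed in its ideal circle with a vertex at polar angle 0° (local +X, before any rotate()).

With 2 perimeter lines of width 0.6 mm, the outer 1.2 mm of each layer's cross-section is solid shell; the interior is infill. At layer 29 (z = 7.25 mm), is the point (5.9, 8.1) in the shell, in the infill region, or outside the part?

At z = 7.25 mm: the r=11 cylinder gives a regular 24-gon of circumradius 11 (constant along its height); the 22.5×8.5 cube at (11, 1) contributes its full rectangle; After the difference (first − rest): starting from the r=11 cylinder, the 22.5×8.5 cube at (11, 1) misses the remaining region (no effect) — 1 connected region; the cylinder at (7, 3) does not reach this height (z outside [13.5, 18]); Merging all regions: only that combined region is present, so the union is just that shape — 1 connected region. Overall, the cross-section is a single solid region. The nearest boundary edge runs (5.50, 9.53)→(7.78, 7.78); distance from the point to it = 0.89 mm. The point is inside the cross-section, 0.89 mm from the nearest boundary — within the 1.2 mm shell band (2 × 0.6).

shell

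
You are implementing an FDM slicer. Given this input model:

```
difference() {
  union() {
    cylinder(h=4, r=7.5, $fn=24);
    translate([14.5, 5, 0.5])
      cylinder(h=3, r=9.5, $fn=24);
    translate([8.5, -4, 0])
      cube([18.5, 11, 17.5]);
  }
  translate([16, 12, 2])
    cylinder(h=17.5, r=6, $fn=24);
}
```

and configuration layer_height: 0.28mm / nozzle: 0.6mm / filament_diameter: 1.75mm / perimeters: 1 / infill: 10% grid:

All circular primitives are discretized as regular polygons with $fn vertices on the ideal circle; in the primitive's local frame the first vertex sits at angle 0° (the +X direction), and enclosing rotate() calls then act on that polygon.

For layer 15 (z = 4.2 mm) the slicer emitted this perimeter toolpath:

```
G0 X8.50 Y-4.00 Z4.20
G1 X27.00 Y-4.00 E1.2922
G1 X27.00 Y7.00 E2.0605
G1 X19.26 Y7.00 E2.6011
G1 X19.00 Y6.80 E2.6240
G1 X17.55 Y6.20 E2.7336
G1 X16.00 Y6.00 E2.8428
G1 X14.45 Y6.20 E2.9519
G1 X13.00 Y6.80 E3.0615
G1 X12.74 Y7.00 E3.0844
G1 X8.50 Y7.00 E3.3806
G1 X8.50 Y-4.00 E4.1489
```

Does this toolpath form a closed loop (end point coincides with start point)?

Start point (G0): (8.50, -4.00). End point (last G1): the path returns to the start — closed.

yes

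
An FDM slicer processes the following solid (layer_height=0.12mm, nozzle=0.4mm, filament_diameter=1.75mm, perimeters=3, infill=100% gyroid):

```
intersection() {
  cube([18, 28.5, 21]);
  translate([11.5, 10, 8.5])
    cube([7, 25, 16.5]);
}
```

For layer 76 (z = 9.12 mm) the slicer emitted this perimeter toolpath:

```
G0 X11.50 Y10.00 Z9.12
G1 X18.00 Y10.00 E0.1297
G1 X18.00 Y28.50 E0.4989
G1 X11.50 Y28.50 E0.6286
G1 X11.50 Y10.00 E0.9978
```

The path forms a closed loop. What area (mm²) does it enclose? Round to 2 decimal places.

120.25 mm²

Apply the shoelace formula to the sequence of (X, Y) vertices; enclosed area = 120.25 mm².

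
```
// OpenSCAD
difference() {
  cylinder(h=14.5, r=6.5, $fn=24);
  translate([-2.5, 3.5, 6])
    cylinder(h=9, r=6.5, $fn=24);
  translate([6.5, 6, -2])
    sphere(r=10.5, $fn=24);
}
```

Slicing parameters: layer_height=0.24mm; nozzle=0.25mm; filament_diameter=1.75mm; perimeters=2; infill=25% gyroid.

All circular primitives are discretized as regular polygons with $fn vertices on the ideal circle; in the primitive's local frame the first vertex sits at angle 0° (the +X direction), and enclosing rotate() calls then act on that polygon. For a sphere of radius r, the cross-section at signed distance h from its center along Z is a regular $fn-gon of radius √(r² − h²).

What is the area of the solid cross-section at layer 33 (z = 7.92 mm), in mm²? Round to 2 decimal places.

52.36 mm²

At z = 7.92 mm: the r=6.5 cylinder contributes a regular 24-gon of circumradius 6.5 (area = (24/2)·6.500²·sin(360°/24) = 131.22 mm²); the r=6.5 cylinder at (-2.5, 3.5) contributes a regular 24-gon of circumradius 6.5 (area = (24/2)·6.500²·sin(360°/24) = 131.22 mm²); the sphere at (6.5, 6): section is a regular 24-gon, circumradius = √(r²−h²) = √(10.5²−9.92²) = 3.441 (area = (24/2)·3.441²·sin(360°/24) = 36.78 mm²); Taking the first minus the rest: starting from the r=6.5 cylinder (131.22 mm²), the r=6.5 cylinder at (-2.5, 3.5) partially overlaps it — only the 76.68 mm² overlap (of its 131.22 mm²) is removed, clipping the outline; the r=10.5 sphere at (6.5, 6) partially overlaps it — only the 2.17 mm² overlap (of its 36.78 mm²) is removed, clipping the outline — area = 52.36 mm². Overall, the cross-section is a single solid region. Net area = 52.36 mm².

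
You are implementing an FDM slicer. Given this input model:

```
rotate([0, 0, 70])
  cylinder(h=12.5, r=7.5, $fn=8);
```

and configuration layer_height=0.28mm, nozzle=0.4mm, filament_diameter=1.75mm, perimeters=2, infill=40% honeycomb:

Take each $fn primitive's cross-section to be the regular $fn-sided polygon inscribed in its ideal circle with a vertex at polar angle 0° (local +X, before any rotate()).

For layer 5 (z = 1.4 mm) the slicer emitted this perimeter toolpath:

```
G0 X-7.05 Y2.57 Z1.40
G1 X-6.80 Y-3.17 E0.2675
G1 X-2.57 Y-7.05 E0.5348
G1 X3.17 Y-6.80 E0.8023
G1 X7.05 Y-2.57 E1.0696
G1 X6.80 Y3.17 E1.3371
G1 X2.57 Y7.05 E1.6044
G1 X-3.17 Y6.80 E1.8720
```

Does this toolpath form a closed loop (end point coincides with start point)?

Start point (G0): (-7.05, 2.57). End point (last G1): the path does not return to the start — open.

no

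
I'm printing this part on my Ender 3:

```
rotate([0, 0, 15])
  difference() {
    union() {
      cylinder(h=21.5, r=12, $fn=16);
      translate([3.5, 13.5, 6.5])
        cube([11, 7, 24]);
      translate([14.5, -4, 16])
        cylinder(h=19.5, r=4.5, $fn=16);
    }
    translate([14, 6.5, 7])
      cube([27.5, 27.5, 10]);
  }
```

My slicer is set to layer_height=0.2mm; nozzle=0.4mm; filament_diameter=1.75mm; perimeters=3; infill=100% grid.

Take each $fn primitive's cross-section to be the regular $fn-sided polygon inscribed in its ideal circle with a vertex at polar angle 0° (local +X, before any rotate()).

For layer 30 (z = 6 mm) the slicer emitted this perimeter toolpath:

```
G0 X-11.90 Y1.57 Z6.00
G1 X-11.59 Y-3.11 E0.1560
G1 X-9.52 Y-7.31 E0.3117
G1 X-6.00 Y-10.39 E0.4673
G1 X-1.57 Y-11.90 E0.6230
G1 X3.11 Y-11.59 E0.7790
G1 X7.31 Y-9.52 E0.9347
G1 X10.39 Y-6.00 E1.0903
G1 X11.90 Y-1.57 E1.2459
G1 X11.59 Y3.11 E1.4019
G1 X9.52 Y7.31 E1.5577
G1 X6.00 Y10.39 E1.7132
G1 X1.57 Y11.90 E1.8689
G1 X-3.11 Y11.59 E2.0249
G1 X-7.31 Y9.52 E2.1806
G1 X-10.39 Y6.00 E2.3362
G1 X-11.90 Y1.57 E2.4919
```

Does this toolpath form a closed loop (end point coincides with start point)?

Start point (G0): (-11.90, 1.57). End point (last G1): the path returns to the start — closed.

yes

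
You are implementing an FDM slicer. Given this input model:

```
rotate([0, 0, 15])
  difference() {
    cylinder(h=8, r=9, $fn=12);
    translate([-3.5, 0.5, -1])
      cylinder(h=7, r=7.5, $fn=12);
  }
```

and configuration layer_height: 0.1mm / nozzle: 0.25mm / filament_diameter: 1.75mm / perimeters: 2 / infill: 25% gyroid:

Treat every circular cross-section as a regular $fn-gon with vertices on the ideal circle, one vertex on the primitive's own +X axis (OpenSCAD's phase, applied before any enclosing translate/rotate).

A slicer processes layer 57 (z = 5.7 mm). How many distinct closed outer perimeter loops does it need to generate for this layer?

1

At z = 5.7 mm: the r=9 cylinder gives a regular 12-gon of circumradius 9 (constant along its height); the cylinder at (-3.5, 0.5): section is a regular 12-gon, circumradius r=7.5; Taking the first minus the rest: starting from the r=9 cylinder, the r=7.5 cylinder at (-3.5, 0.5) partially overlaps it — only the 144.26 mm² overlap (of its 168.75 mm²) is removed, clipping the outline — 1 connected region; (whole slice rotated 15° about Z — lengths, areas and connectivity unchanged). The result has 1 disconnected region.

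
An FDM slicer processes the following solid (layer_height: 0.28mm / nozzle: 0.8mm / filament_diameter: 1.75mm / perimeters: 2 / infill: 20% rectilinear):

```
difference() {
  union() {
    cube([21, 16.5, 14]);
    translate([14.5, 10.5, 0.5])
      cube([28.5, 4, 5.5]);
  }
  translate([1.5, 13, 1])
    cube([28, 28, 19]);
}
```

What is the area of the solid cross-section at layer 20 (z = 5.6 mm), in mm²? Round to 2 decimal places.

353.50 mm²

At z = 5.6 mm: the 21×16.5 cube contributes its full rectangle (area 346.50 mm²); the cube at (14.5, 10.5) (footprint 28.5×4) is included at this height (area 114.00 mm²); Merging all regions: the regions partially overlap — summed areas 460.50 mm² minus the doubly-counted overlap 26.00 mm² gives 434.50 mm² — area = 434.50 mm²; the cube at (1.5, 13) is present — its section is the full 28×28 rectangle (area 784.00 mm²); Taking the first minus the rest: starting from that combined region (434.50 mm²), the 28×28 cube at (1.5, 13) partially overlaps it — only the 81.00 mm² overlap (of its 784.00 mm²) is removed, clipping the outline — area = 353.50 mm². Overall, the cross-section is a single solid region. Net area = 353.50 mm².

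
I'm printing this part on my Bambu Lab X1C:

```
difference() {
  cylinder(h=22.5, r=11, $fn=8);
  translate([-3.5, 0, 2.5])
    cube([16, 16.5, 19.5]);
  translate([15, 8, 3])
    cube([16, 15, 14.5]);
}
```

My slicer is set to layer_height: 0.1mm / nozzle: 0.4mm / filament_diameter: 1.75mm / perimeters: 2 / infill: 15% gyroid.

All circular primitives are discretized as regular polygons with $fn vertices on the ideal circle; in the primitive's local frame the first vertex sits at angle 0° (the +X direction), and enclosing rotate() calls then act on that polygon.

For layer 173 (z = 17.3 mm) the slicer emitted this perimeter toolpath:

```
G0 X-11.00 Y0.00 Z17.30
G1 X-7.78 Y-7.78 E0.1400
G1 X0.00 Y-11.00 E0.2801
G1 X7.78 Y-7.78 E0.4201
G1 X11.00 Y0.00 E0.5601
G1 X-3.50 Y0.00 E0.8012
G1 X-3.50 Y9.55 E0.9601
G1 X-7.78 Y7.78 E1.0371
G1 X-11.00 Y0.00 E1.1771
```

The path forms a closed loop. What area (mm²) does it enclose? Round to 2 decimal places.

Apply the shoelace formula to the sequence of (X, Y) vertices; enclosed area = 220.77 mm².

220.77 mm²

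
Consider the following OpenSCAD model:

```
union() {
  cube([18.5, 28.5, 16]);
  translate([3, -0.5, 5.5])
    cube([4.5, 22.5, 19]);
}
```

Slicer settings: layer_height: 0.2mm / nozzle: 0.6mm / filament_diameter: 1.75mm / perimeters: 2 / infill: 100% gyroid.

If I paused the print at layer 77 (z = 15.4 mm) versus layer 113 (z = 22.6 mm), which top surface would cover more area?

Layer 77 (z = 15.4): the 18.5×28.5 cube contributes its full rectangle (area 527.25 mm²); the 4.5×22.5 cube at (3, -0.5) contributes its full rectangle (area 101.25 mm²); Combining (union): the regions partially overlap — summed areas 628.50 mm² minus the doubly-counted overlap 99.00 mm² gives 529.50 mm² — area = 529.50 mm². So its area = 529.50 mm². Layer 113 (z = 22.6): the cube is absent (z outside [0, 16]); the cube at (3, -0.5) (footprint 4.5×22.5) is included at this height (area 101.25 mm²); Taking the union: only the 4.5×22.5 cube at (3, -0.5) is present, so the union is just that shape — area = 101.25 mm². So its area = 101.25 mm². Layer 77 is larger (529.50 vs 101.25 mm²).

layer 77 (z = 15.4 mm)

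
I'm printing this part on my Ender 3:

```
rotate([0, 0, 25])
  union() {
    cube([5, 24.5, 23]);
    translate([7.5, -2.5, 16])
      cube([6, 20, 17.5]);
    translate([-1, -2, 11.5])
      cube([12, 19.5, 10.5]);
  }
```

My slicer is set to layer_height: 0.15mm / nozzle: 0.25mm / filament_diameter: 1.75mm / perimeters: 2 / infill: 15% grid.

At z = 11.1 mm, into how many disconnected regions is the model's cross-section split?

1

At z = 11.1 mm: the cube (footprint 5×24.5) is included at this height; the cube at (7.5, -2.5) is absent (z outside [16, 33.5]); the cube at (-1, -2) is absent (z outside [11.5, 22]); Merging all regions: only the 5×24.5 cube is present, so the union is just that shape — 1 connected region; (rotated 25° about Z; rotation is an isometry so areas/perimeters/island counts are preserved). The result has 1 disconnected region.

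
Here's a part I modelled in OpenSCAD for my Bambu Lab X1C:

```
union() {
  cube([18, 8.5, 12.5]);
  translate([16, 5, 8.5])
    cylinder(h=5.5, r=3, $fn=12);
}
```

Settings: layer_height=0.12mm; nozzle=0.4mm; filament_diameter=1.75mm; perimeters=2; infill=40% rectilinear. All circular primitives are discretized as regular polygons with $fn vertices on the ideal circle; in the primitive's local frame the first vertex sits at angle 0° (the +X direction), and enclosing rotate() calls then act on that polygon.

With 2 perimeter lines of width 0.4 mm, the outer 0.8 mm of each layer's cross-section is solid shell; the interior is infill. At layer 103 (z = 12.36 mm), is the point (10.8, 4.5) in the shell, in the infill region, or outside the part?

infill

At z = 12.36 mm: the 18×8.5 cube contributes its full rectangle; the r=3 cylinder at (16, 5) contributes a regular 12-gon of circumradius 3; Taking the union: the regions partially overlap (shared area 24.25 mm²), so overlapping operands fuse into one piece — 1 connected region. Overall, the cross-section is a single solid region. The nearest boundary edge runs (0.00, 8.50)→(18.00, 8.50); distance from the point to it = 4.00 mm. The point is inside the cross-section and 4.00 mm from the nearest boundary — more than the 0.8 mm shell width (2 × 0.4), so it's in the infill interior.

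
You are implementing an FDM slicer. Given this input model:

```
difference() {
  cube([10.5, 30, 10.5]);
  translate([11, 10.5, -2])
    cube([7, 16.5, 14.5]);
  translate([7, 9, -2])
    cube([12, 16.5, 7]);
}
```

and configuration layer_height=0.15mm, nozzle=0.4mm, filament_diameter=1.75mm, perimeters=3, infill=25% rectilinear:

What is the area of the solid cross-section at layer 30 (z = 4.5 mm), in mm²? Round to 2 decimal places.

At z = 4.5 mm: the cube is present — its section is the full 10.5×30 rectangle (area 315.00 mm²); the 7×16.5 cube at (11, 10.5) contributes its full rectangle (area 115.50 mm²); the 12×16.5 cube at (7, 9) contributes its full rectangle (area 198.00 mm²); After the difference (first − rest): starting from the 10.5×30 cube (315.00 mm²), the 7×16.5 cube at (11, 10.5) misses the remaining region (no effect); the 12×16.5 cube at (7, 9) partially overlaps it — only the 57.75 mm² overlap (of its 198.00 mm²) is removed, clipping the outline — area = 257.25 mm². Overall, the cross-section is a single solid region. Net area = 257.25 mm².

257.25 mm²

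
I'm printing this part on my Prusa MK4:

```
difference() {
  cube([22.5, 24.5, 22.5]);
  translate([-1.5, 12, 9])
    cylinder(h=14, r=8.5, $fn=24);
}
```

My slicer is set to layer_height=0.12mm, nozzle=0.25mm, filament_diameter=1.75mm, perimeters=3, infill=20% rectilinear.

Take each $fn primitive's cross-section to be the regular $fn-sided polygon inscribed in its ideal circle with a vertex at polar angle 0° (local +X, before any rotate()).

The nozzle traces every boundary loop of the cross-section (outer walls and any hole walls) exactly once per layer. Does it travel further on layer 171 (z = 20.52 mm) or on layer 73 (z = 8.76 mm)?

Layer 171 (z = 20.52): the cube is present — its section is the full 22.5×24.5 rectangle (perimeter 94.00 mm); the cylinder at (-1.5, 12): section is a regular 24-gon, circumradius r=8.5 (perimeter = 2·24·8.500·sin(180°/24) = 53.25 mm); Subtracting the remaining from the first: starting from the 22.5×24.5 cube, the r=8.5 cylinder at (-1.5, 12) partially overlaps it — only the 86.99 mm² overlap (of its 224.40 mm²) is removed, clipping the outline — boundary = 101.00 mm. So its perimeter = 101.00 mm. Layer 73 (z = 8.76): the 22.5×24.5 cube contributes its full rectangle (perimeter 94.00 mm); the cylinder at (-1.5, 12) is absent (z outside [9, 23]); Taking the first minus the rest: none of the subtracted shapes is present at this height, so the 22.5×24.5 cube is unchanged — boundary = 94.00 mm. So its perimeter = 94.00 mm. Layer 171 is larger (101.00 vs 94.00 mm).

layer 171 (z = 20.52 mm)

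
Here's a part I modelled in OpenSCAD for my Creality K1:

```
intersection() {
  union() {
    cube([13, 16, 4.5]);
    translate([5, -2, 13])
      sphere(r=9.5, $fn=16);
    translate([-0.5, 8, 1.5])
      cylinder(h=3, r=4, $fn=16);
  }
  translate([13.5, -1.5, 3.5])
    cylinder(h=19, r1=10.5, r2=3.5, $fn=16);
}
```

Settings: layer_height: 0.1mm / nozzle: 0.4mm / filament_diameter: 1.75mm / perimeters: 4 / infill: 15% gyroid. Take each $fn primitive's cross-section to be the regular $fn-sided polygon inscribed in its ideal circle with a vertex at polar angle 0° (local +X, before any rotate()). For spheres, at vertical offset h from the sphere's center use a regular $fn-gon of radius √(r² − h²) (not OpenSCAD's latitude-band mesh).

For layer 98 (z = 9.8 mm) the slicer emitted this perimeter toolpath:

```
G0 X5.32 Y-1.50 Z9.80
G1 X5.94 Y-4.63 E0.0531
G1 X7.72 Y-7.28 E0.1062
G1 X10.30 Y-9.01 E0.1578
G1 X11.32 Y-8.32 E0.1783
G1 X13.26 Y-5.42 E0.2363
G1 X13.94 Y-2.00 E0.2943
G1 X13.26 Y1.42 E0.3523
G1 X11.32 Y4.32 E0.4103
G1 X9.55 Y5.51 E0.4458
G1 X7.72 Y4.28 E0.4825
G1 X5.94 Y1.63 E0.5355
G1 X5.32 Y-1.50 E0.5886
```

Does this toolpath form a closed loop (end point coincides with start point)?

Start point (G0): (5.32, -1.50). End point (last G1): the path returns to the start — closed.

yes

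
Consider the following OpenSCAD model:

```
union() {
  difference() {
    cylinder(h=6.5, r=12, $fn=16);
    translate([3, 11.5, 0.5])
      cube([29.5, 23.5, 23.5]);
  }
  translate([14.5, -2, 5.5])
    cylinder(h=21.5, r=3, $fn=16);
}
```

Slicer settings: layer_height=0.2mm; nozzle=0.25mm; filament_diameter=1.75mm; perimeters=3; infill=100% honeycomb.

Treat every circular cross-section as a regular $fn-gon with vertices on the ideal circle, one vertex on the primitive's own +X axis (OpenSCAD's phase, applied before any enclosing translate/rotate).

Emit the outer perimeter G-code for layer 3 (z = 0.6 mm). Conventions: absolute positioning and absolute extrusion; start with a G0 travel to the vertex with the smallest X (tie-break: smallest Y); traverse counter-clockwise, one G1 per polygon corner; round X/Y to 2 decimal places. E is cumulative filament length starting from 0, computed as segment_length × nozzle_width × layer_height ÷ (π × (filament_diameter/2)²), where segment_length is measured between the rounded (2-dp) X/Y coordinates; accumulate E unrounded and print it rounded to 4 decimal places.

At z = 0.6 mm: the r=12 cylinder contributes a regular 16-gon of circumradius 12; the cube at (3, 11.5) (footprint 29.5×23.5) is included at this height; Subtracting the remaining from the first: starting from the r=12 cylinder, the 29.5×23.5 cube at (3, 11.5) misses the remaining region (no effect) — 1 connected region; the cylinder at (14.5, -2) is absent (z outside [5.5, 27]); Combining (union): only that combined region is present, so the union is just that shape — 1 connected region. The outline is a single polygon with 16 vertices. Extrusion per mm of travel: 0.25 × 0.2 / (π × 0.875²) = 0.020788. Accumulating E over each segment gives final E = 1.5577.

G0 X-12.00 Y0.00 Z0.60
G1 X-11.09 Y-4.59 E0.0973
G1 X-8.49 Y-8.49 E0.1947
G1 X-4.59 Y-11.09 E0.2921
G1 X0.00 Y-12.00 E0.3894
G1 X4.59 Y-11.09 E0.4867
G1 X8.49 Y-8.49 E0.5841
G1 X11.09 Y-4.59 E0.6816
G1 X12.00 Y0.00 E0.7788
G1 X11.09 Y4.59 E0.8761
G1 X8.49 Y8.49 E0.9735
G1 X4.59 Y11.09 E1.0710
G1 X0.00 Y12.00 E1.1682
G1 X-4.59 Y11.09 E1.2655
G1 X-8.49 Y8.49 E1.3630
G1 X-11.09 Y4.59 E1.4604
G1 X-12.00 Y0.00 E1.5577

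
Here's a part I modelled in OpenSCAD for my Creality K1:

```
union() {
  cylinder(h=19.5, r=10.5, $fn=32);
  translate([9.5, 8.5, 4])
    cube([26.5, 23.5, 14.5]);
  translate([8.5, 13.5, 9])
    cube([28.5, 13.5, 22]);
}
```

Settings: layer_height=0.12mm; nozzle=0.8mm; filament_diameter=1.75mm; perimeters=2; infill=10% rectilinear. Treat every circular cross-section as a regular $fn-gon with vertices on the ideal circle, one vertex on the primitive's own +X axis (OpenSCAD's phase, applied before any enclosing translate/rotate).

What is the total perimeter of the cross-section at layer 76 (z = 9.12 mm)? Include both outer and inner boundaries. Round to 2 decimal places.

169.87 mm

At z = 9.12 mm: the r=10.5 cylinder gives a regular 32-gon of circumradius 10.5 (constant along its height) (perimeter = 2·32·10.500·sin(180°/32) = 65.87 mm); the cube at (9.5, 8.5) (footprint 26.5×23.5) is included at this height (perimeter 100.00 mm); the 28.5×13.5 cube at (8.5, 13.5) contributes its full rectangle (perimeter 84.00 mm); Combining (union): the regions partially overlap (shared area 357.75 mm²), so the edge portions inside another operand are dropped and the merged outline is re-measured after clipping — boundary = 169.87 mm. Overall, the cross-section has 2 separate islands. Total boundary length (outer) = 169.87 mm.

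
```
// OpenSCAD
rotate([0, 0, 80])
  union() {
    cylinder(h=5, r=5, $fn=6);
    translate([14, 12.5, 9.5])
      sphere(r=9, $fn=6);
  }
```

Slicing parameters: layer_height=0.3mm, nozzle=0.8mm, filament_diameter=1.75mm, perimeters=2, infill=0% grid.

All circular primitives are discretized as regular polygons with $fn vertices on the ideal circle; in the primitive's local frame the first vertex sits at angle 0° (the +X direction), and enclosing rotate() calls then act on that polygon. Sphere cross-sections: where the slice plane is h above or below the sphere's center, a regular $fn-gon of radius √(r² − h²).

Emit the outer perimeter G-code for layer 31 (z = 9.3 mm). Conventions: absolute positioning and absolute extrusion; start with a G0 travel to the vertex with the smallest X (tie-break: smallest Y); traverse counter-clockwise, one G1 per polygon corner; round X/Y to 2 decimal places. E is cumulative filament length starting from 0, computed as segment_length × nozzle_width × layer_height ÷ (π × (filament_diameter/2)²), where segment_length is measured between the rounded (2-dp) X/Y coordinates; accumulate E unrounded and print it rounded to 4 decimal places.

G0 X-18.33 Y12.88 Z9.30
G1 X-11.44 Y7.10 E0.8974
G1 X-2.99 Y10.17 E1.7944
G1 X-1.42 Y19.04 E2.6932
G1 X-8.32 Y24.82 E3.5914
G1 X-16.77 Y21.74 E4.4888
G1 X-18.33 Y12.88 E5.3864

At z = 9.3 mm: the cylinder is absent (z outside [0, 5]); the r=9 sphere at (14, 12.5) contributes a regular 6-gon of circumradius √(9²−0.2²) = 8.998; Combining (union): only the r=9 sphere at (14, 12.5) is present, so the union is just that shape — 1 connected region; (rotated 80° about Z; rotation is an isometry so areas/perimeters/island counts are preserved). The outline is a single polygon with 6 vertices. Extrusion per mm of travel: 0.8 × 0.3 / (π × 0.875²) = 0.099780. Accumulating E over each segment gives final E = 5.3864.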